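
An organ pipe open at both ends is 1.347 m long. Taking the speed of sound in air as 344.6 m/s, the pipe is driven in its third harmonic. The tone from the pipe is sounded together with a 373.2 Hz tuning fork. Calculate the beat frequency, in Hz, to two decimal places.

Open pipe: f_n = n·v/(2L) = 3·344.6/(2·1.347) = 383.7416 Hz.
f_beat = |383.7416 − 373.2| = 10.54 Hz.

10.54 Hz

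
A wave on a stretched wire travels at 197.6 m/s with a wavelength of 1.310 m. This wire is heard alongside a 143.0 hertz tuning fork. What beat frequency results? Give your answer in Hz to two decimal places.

7.84 Hz

Source frequency f = v/λ = 197.6/1.310 = 150.8397 Hz.
f_beat = |150.8397 − 143.0| = 7.84 Hz.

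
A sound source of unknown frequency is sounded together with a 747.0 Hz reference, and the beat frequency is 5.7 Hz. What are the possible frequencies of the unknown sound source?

|f − 747.0| = 5.7, so f = 747.0 ± 5.7.

741.3 Hz or 752.7 Hz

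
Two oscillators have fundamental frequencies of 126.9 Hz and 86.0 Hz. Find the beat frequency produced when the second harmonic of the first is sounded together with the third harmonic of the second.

Second harmonic of the first: 2·126.9 = 253.8 Hz.
Third harmonic of the second: 3·86.0 = 258.0 Hz.
f_beat = |253.8 − 258.0| = 4.2 Hz.

4.2 Hz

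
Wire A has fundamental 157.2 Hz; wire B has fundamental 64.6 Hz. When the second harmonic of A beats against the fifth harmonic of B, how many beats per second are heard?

8.6 Hz

Second harmonic of the first: 2·157.2 = 314.4 Hz.
Fifth harmonic of the second: 5·64.6 = 323.0 Hz.
f_beat = |314.4 − 323.0| = 8.6 Hz.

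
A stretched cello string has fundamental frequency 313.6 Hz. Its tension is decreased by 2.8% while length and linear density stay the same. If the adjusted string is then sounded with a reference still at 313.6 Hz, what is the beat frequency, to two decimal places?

For a string, f ∝ √T, so the new frequency is 313.6·√0.972 = 309.1784 Hz.
f_beat = |309.1784 − 313.6| = 4.42 Hz.

4.42 Hz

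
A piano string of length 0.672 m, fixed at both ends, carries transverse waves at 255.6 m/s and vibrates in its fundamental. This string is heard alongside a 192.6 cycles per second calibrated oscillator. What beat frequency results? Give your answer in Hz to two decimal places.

For a string fixed at both ends, f_n = n·v/(2L) = 1·255.6/(2·0.672) = 190.1786 Hz.
f_beat = |190.1786 − 192.6| = 2.42 Hz.

2.42 Hz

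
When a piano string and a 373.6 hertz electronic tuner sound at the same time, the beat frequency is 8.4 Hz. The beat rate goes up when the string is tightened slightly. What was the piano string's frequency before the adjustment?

|f − 373.6| = 8.4, so the piano string was at either 365.2 Hz or 382 Hz.
Increasing tension raises a string's frequency; the adjustment raises the piano string's frequency.
The beat rate rose, so the adjustment moved the piano string further from 373.6 Hz — it was already above the reference.

382 Hz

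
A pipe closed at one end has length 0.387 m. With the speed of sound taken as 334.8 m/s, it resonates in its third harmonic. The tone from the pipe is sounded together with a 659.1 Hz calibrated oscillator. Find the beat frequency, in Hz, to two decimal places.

10.26 Hz

Closed pipe (odd harmonics): f_n = n·v/(4L) = 3·334.8/(4·0.387) = 648.8372 Hz.
f_beat = |648.8372 − 659.1| = 10.26 Hz.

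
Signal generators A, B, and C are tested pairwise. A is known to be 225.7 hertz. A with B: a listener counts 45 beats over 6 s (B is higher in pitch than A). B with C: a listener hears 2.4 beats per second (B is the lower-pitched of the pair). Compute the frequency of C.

235.6 Hz

A–B: Beat frequency = 45/6 = 7.5 Hz.
B is above A, so f_B = 225.7 + 7.5 = 233.2 Hz.
C is above B, so f_C = 233.2 + 2.4 = 235.6 Hz.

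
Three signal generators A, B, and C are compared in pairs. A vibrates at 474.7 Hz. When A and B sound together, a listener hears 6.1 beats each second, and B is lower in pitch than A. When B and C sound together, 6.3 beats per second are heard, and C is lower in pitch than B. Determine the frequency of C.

B is below A, so f_B = 474.7 − 6.1 = 468.6 Hz.
C is below B, so f_C = 468.6 − 6.3 = 462.3 Hz.

462.3 Hz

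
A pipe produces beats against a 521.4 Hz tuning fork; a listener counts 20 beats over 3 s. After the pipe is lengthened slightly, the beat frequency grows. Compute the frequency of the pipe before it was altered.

514.7333 Hz

Beat frequency = 20/3 = 6.6667 Hz.
|f − 521.4| = 6.6667, so the pipe was at either 514.7333 Hz or 528.0667 Hz.
A longer pipe has a lower fundamental; the adjustment lowers the pipe's frequency.
The beat rate rose, so the adjustment moved the pipe further from 521.4 Hz — it was already below the reference.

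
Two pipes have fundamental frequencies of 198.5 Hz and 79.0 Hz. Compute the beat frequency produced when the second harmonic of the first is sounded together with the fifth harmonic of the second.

Second harmonic of the first: 2·198.5 = 397.0 Hz.
Fifth harmonic of the second: 5·79.0 = 395.0 Hz.
f_beat = |397.0 − 395.0| = 2.0 Hz.

2.0 Hz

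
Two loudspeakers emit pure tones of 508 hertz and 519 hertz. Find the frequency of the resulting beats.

Beats arise from superposition of two nearby frequencies; the beat rate is |f₁ − f₂|.
|508 − 519| = 11 Hz.

11 Hz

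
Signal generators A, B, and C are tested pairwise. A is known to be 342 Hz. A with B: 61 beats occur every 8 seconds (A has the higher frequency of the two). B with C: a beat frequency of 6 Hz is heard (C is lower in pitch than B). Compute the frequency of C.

A–B: Beat frequency = 61/8 = 7.625 Hz.
B is below A, so f_B = 342 − 7.625 = 334.375 Hz.
C is below B, so f_C = 334.375 − 6 = 328.375 Hz.

328.375 Hz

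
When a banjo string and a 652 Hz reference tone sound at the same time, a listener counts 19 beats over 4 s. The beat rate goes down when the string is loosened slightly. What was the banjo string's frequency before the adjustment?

Beat frequency = 19/4 = 4.75 Hz.
|f − 652| = 4.75, so the banjo string was at either 647.25 Hz or 656.75 Hz.
Reducing tension lowers a string's frequency; the adjustment lowers the banjo string's frequency.
The beat rate fell, so the adjustment moved the banjo string toward 652 Hz — it must have started above the reference.

656.75 Hz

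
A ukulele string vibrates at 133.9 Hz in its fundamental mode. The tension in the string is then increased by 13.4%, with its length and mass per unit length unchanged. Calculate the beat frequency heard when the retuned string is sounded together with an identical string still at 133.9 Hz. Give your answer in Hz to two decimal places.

For a string, f ∝ √T, so the new frequency is 133.9·√1.134 = 142.5894 Hz.
f_beat = |142.5894 − 133.9| = 8.69 Hz.

8.69 Hz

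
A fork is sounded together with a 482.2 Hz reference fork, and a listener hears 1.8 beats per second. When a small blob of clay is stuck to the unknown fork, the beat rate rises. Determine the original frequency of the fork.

480.4 Hz

|f − 482.2| = 1.8, so the fork was at either 480.4 Hz or 484 Hz.
Adding mass to a fork lowers its frequency; the adjustment lowers the fork's frequency.
The beat rate rose, so the adjustment moved the fork further from 482.2 Hz — it was already below the reference.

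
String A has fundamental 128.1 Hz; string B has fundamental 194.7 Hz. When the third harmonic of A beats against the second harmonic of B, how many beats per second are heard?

5.1 Hz

Third harmonic of the first: 3·128.1 = 384.3 Hz.
Second harmonic of the second: 2·194.7 = 389.4 Hz.
f_beat = |384.3 − 389.4| = 5.1 Hz.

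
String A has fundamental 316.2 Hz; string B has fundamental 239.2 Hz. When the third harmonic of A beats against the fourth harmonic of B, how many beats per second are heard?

8.2 Hz

Third harmonic of the first: 3·316.2 = 948.6 Hz.
Fourth harmonic of the second: 4·239.2 = 956.8 Hz.
f_beat = |948.6 − 956.8| = 8.2 Hz.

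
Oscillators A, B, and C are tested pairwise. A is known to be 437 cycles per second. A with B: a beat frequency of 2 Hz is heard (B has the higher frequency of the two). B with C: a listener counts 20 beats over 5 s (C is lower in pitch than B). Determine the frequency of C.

435 Hz

B is above A, so f_B = 437 + 2 = 439 Hz.
B–C: Beat frequency = 20/5 = 4 Hz.
C is below B, so f_C = 439 − 4 = 435 Hz.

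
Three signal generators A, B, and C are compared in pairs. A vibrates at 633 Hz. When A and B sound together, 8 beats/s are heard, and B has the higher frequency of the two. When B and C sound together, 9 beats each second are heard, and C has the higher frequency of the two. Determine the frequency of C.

650 Hz

B is above A, so f_B = 633 + 8 = 641 Hz.
C is above B, so f_C = 641 + 9 = 650 Hz.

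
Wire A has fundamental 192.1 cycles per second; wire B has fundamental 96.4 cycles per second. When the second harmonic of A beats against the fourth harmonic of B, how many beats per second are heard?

Second harmonic of the first: 2·192.1 = 384.2 Hz.
Fourth harmonic of the second: 4·96.4 = 385.6 Hz.
f_beat = |384.2 − 385.6| = 1.4 Hz.

1.4 Hz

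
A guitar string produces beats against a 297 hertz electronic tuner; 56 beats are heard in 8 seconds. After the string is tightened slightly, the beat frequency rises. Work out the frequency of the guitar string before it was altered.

Beat frequency = 56/8 = 7 Hz.
|f − 297| = 7, so the guitar string was at either 290 Hz or 304 Hz.
Increasing tension raises a string's frequency; the adjustment raises the guitar string's frequency.
The beat rate rose, so the adjustment moved the guitar string further from 297 Hz — it was already above the reference.

304 Hz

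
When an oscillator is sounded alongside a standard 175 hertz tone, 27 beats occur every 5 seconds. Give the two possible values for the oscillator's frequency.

Beat frequency = 27/5 = 5.4 Hz.
|f − 175| = 5.4, so f = 175 ± 5.4.

169.6 Hz or 180.4 Hz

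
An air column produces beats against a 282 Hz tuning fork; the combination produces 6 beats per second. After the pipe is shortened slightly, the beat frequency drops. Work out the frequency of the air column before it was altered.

|f − 282| = 6, so the air column was at either 276 Hz or 288 Hz.
A shorter pipe has a higher fundamental; the adjustment raises the air column's frequency.
The beat rate fell, so the adjustment moved the air column toward 282 Hz — it must have started below the reference.

276 Hz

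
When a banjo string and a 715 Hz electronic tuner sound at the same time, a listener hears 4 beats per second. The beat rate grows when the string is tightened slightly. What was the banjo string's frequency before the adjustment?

|f − 715| = 4, so the banjo string was at either 711 Hz or 719 Hz.
Increasing tension raises a string's frequency; the adjustment raises the banjo string's frequency.
The beat rate rose, so the adjustment moved the banjo string further from 715 Hz — it was already above the reference.

719 Hz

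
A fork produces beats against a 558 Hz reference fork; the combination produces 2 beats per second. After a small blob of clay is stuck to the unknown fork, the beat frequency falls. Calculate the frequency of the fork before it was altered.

560 Hz

|f − 558| = 2, so the fork was at either 556 Hz or 560 Hz.
Adding mass to a fork lowers its frequency; the adjustment lowers the fork's frequency.
The beat rate fell, so the adjustment moved the fork toward 558 Hz — it must have started above the reference.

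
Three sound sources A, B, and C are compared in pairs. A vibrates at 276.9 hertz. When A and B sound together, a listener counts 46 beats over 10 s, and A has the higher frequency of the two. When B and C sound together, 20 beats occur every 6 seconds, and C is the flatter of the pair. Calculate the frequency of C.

268.9667 Hz

A–B: Beat frequency = 46/10 = 4.6 Hz.
B is below A, so f_B = 276.9 − 4.6 = 272.3 Hz.
B–C: Beat frequency = 20/6 = 3.3333 Hz.
C is below B, so f_C = 272.3 − 3.3333 = 268.9667 Hz.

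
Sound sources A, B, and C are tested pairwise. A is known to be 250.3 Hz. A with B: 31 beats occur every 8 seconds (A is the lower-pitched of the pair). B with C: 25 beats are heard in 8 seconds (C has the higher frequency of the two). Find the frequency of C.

257.3 Hz

A–B: Beat frequency = 31/8 = 3.875 Hz.
B is above A, so f_B = 250.3 + 3.875 = 254.175 Hz.
B–C: Beat frequency = 25/8 = 3.125 Hz.
C is above B, so f_C = 254.175 + 3.125 = 257.3 Hz.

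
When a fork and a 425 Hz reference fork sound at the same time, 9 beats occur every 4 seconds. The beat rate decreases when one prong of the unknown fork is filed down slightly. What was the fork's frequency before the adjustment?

422.75 Hz

Beat frequency = 9/4 = 2.25 Hz.
|f − 425| = 2.25, so the fork was at either 422.75 Hz or 427.25 Hz.
Filing a prong removes mass and raises the fork's frequency; the adjustment raises the fork's frequency.
The beat rate fell, so the adjustment moved the fork toward 425 Hz — it must have started below the reference.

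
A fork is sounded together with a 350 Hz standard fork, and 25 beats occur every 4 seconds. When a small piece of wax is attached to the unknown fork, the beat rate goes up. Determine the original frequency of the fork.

343.75 Hz

Beat frequency = 25/4 = 6.25 Hz.
|f − 350| = 6.25, so the fork was at either 343.75 Hz or 356.25 Hz.
Loading a fork with wax lowers its frequency; the adjustment lowers the fork's frequency.
The beat rate rose, so the adjustment moved the fork further from 350 Hz — it was already below the reference.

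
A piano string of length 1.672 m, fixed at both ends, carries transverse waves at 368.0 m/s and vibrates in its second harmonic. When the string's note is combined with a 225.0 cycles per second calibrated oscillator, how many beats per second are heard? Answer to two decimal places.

4.90 Hz

For a string fixed at both ends, f_n = n·v/(2L) = 2·368.0/(2·1.672) = 220.0957 Hz.
f_beat = |220.0957 − 225.0| = 4.90 Hz.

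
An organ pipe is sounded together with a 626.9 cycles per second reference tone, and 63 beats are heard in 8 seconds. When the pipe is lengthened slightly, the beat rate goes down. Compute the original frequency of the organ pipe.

634.775 Hz

Beat frequency = 63/8 = 7.875 Hz.
|f − 626.9| = 7.875, so the organ pipe was at either 619.025 Hz or 634.775 Hz.
A longer pipe has a lower fundamental; the adjustment lowers the organ pipe's frequency.
The beat rate fell, so the adjustment moved the organ pipe toward 626.9 Hz — it must have started above the reference.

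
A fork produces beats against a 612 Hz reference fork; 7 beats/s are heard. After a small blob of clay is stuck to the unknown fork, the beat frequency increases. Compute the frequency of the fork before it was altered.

605 Hz

|f − 612| = 7, so the fork was at either 605 Hz or 619 Hz.
Adding mass to a fork lowers its frequency; the adjustment lowers the fork's frequency.
The beat rate rose, so the adjustment moved the fork further from 612 Hz — it was already below the reference.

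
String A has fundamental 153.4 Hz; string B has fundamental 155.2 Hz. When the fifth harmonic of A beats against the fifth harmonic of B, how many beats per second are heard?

Fifth harmonic of the first: 5·153.4 = 767.0 Hz.
Fifth harmonic of the second: 5·155.2 = 776.0 Hz.
f_beat = |767.0 − 776.0| = 9.0 Hz.

9.0 Hz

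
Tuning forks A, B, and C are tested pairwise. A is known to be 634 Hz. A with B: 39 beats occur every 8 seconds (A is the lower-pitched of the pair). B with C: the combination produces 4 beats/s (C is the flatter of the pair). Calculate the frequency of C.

A–B: Beat frequency = 39/8 = 4.875 Hz.
B is above A, so f_B = 634 + 4.875 = 638.875 Hz.
C is below B, so f_C = 638.875 − 4 = 634.875 Hz.

634.875 Hz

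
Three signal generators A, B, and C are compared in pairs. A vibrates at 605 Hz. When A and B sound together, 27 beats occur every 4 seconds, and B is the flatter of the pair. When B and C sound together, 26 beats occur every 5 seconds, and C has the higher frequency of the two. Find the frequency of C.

603.45 Hz

A–B: Beat frequency = 27/4 = 6.75 Hz.
B is below A, so f_B = 605 − 6.75 = 598.25 Hz.
B–C: Beat frequency = 26/5 = 5.2 Hz.
C is above B, so f_C = 598.25 + 5.2 = 603.45 Hz.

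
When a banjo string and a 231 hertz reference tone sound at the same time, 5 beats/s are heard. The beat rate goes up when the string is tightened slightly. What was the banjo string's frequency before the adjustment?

236 Hz

|f − 231| = 5, so the banjo string was at either 226 Hz or 236 Hz.
Increasing tension raises a string's frequency; the adjustment raises the banjo string's frequency.
The beat rate rose, so the adjustment moved the banjo string further from 231 Hz — it was already above the reference.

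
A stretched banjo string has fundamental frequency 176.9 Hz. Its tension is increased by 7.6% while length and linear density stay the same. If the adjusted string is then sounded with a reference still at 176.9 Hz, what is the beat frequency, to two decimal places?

For a string, f ∝ √T, so the new frequency is 176.9·√1.076 = 183.4991 Hz.
f_beat = |183.4991 − 176.9| = 6.60 Hz.

6.60 Hz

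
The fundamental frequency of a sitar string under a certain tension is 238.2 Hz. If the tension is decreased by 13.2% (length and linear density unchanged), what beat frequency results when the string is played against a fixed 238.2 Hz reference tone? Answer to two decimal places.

For a string, f ∝ √T, so the new frequency is 238.2·√0.868 = 221.9226 Hz.
f_beat = |221.9226 − 238.2| = 16.28 Hz.

16.28 Hz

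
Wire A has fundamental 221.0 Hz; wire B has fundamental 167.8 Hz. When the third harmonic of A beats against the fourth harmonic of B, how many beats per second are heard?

Third harmonic of the first: 3·221.0 = 663.0 Hz.
Fourth harmonic of the second: 4·167.8 = 671.2 Hz.
f_beat = |663.0 − 671.2| = 8.2 Hz.

8.2 Hz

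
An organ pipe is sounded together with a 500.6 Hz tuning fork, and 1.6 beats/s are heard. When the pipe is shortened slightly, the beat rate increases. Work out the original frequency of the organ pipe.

502.2 Hz

|f − 500.6| = 1.6, so the organ pipe was at either 499 Hz or 502.2 Hz.
A shorter pipe has a higher fundamental; the adjustment raises the organ pipe's frequency.
The beat rate rose, so the adjustment moved the organ pipe further from 500.6 Hz — it was already above the reference.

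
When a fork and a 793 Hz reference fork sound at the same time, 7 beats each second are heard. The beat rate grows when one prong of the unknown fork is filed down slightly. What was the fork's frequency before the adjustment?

|f − 793| = 7, so the fork was at either 786 Hz or 800 Hz.
Filing a prong removes mass and raises the fork's frequency; the adjustment raises the fork's frequency.
The beat rate rose, so the adjustment moved the fork further from 793 Hz — it was already above the reference.

800 Hz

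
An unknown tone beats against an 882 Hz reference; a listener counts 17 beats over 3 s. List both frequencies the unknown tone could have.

Beat frequency = 17/3 = 5.6667 Hz.
|f − 882| = 5.6667, so f = 882 ± 5.6667.

876.3333 Hz or 887.6667 Hz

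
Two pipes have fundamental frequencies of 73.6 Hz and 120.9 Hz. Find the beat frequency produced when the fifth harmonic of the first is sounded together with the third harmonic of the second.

5.3 Hz

Fifth harmonic of the first: 5·73.6 = 368.0 Hz.
Third harmonic of the second: 3·120.9 = 362.7 Hz.
f_beat = |368.0 − 362.7| = 5.3 Hz.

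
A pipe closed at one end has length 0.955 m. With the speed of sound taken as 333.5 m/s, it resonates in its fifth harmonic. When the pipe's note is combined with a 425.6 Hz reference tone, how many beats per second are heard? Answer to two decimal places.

Closed pipe (odd harmonics): f_n = n·v/(4L) = 5·333.5/(4·0.955) = 436.5183 Hz.
f_beat = |436.5183 − 425.6| = 10.92 Hz.

10.92 Hz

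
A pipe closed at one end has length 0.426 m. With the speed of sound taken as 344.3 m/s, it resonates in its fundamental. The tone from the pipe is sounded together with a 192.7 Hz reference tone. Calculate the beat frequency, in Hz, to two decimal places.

9.35 Hz

Closed pipe (odd harmonics): f_n = n·v/(4L) = 1·344.3/(4·0.426) = 202.0540 Hz.
f_beat = |202.0540 − 192.7| = 9.35 Hz.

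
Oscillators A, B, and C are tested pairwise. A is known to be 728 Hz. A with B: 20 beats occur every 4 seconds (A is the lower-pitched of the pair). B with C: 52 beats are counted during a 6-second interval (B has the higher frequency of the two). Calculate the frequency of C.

A–B: Beat frequency = 20/4 = 5 Hz.
B is above A, so f_B = 728 + 5 = 733 Hz.
B–C: Beat frequency = 52/6 = 8.6667 Hz.
C is below B, so f_C = 733 − 8.6667 = 724.3333 Hz.

724.3333 Hz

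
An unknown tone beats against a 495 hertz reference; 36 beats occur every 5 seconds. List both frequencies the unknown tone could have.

487.8 Hz or 502.2 Hz

Beat frequency = 36/5 = 7.2 Hz.
|f − 495| = 7.2, so f = 495 ± 7.2.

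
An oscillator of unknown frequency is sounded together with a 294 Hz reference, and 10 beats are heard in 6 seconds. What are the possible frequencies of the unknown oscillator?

Beat frequency = 10/6 = 1.6667 Hz.
|f − 294| = 1.6667, so f = 294 ± 1.6667.

292.3333 Hz or 295.6667 Hz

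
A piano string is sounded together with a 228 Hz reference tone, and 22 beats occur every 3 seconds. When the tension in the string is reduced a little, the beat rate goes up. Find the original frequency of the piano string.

220.6667 Hz

Beat frequency = 22/3 = 7.3333 Hz.
|f − 228| = 7.3333, so the piano string was at either 220.6667 Hz or 235.3333 Hz.
Lower tension means lower frequency; the adjustment lowers the piano string's frequency.
The beat rate rose, so the adjustment moved the piano string further from 228 Hz — it was already below the reference.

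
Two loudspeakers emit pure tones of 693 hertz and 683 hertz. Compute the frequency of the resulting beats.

Beats arise from superposition of two nearby frequencies; the beat rate is |f₁ − f₂|.
|693 − 683| = 10 Hz.

10 Hz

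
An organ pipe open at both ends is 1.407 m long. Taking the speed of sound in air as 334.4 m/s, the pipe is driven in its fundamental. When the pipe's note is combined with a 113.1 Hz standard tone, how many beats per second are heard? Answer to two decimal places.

5.73 Hz

Open pipe: f_n = n·v/(2L) = 1·334.4/(2·1.407) = 118.8344 Hz.
f_beat = |118.8344 − 113.1| = 5.73 Hz.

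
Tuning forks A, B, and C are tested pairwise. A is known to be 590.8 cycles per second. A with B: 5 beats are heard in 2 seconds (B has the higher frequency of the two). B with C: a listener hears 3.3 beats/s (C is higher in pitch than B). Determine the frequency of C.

A–B: Beat frequency = 5/2 = 2.5 Hz.
B is above A, so f_B = 590.8 + 2.5 = 593.3 Hz.
C is above B, so f_C = 593.3 + 3.3 = 596.6 Hz.

596.6 Hz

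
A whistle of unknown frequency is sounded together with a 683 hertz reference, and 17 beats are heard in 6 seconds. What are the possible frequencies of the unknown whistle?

Beat frequency = 17/6 = 2.8333 Hz.
|f − 683| = 2.8333, so f = 683 ± 2.8333.

680.1667 Hz or 685.8333 Hz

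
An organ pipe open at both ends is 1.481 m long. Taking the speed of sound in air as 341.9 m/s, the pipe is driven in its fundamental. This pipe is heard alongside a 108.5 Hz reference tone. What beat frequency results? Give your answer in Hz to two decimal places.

Open pipe: f_n = n·v/(2L) = 1·341.9/(2·1.481) = 115.4288 Hz.
f_beat = |115.4288 − 108.5| = 6.93 Hz.

6.93 Hz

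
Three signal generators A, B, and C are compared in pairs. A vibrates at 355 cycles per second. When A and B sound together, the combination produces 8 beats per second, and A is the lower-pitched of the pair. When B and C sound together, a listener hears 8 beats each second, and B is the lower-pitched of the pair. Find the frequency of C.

371 Hz

B is above A, so f_B = 355 + 8 = 363 Hz.
C is above B, so f_C = 363 + 8 = 371 Hz.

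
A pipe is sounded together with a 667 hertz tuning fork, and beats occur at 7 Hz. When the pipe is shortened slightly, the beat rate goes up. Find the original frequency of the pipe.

|f − 667| = 7, so the pipe was at either 660 Hz or 674 Hz.
A shorter pipe has a higher fundamental; the adjustment raises the pipe's frequency.
The beat rate rose, so the adjustment moved the pipe further from 667 Hz — it was already above the reference.

674 Hz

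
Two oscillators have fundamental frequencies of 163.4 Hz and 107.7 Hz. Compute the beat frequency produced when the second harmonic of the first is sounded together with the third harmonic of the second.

Second harmonic of the first: 2·163.4 = 326.8 Hz.
Third harmonic of the second: 3·107.7 = 323.1 Hz.
f_beat = |326.8 − 323.1| = 3.7 Hz.

3.7 Hz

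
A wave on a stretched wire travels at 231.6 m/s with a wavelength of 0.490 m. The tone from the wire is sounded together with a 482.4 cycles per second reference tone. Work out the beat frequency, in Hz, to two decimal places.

9.75 Hz

Source frequency f = v/λ = 231.6/0.490 = 472.6531 Hz.
f_beat = |472.6531 − 482.4| = 9.75 Hz.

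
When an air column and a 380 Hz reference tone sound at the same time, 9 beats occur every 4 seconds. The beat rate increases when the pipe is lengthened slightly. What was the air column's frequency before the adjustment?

Beat frequency = 9/4 = 2.25 Hz.
|f − 380| = 2.25, so the air column was at either 377.75 Hz or 382.25 Hz.
A longer pipe has a lower fundamental; the adjustment lowers the air column's frequency.
The beat rate rose, so the adjustment moved the air column further from 380 Hz — it was already below the reference.

377.75 Hz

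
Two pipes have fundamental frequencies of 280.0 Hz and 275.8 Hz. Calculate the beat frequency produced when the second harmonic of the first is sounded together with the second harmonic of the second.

Second harmonic of the first: 2·280.0 = 560.0 Hz.
Second harmonic of the second: 2·275.8 = 551.6 Hz.
f_beat = |560.0 − 551.6| = 8.4 Hz.

8.4 Hz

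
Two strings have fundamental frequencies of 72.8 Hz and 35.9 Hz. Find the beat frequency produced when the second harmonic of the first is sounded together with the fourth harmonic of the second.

Second harmonic of the first: 2·72.8 = 145.6 Hz.
Fourth harmonic of the second: 4·35.9 = 143.6 Hz.
f_beat = |145.6 − 143.6| = 2.0 Hz.

2.0 Hz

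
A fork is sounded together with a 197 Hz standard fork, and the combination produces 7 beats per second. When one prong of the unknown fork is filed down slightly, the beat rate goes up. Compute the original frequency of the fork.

204 Hz

|f − 197| = 7, so the fork was at either 190 Hz or 204 Hz.
Filing a prong removes mass and raises the fork's frequency; the adjustment raises the fork's frequency.
The beat rate rose, so the adjustment moved the fork further from 197 Hz — it was already above the reference.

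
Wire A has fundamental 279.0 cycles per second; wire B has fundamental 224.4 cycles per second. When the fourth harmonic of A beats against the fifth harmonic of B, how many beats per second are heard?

Fourth harmonic of the first: 4·279.0 = 1116.0 Hz.
Fifth harmonic of the second: 5·224.4 = 1122.0 Hz.
f_beat = |1116.0 − 1122.0| = 6.0 Hz.

6.0 Hz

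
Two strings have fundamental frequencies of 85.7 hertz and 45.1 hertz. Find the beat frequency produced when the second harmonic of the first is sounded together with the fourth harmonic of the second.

9.0 Hz

Second harmonic of the first: 2·85.7 = 171.4 Hz.
Fourth harmonic of the second: 4·45.1 = 180.4 Hz.
f_beat = |171.4 − 180.4| = 9.0 Hz.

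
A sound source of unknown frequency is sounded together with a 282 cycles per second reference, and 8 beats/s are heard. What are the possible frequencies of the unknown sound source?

274 Hz or 290 Hz

|f − 282| = 8, so f = 282 ± 8.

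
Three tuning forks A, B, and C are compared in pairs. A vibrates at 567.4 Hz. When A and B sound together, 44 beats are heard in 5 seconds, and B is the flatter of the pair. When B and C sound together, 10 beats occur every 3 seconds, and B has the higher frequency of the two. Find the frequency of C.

A–B: Beat frequency = 44/5 = 8.8 Hz.
B is below A, so f_B = 567.4 − 8.8 = 558.6 Hz.
B–C: Beat frequency = 10/3 = 3.3333 Hz.
C is below B, so f_C = 558.6 − 3.3333 = 555.2667 Hz.

555.2667 Hz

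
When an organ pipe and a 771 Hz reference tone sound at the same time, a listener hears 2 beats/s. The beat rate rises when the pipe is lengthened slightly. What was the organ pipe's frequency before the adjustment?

769 Hz

|f − 771| = 2, so the organ pipe was at either 769 Hz or 773 Hz.
A longer pipe has a lower fundamental; the adjustment lowers the organ pipe's frequency.
The beat rate rose, so the adjustment moved the organ pipe further from 771 Hz — it was already below the reference.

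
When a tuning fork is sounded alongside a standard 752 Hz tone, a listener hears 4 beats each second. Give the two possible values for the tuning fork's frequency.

|f − 752| = 4, so f = 752 ± 4.

748 Hz or 756 Hz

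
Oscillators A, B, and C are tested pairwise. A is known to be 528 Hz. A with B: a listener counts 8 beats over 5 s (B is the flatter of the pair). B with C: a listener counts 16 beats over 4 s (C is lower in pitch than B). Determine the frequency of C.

A–B: Beat frequency = 8/5 = 1.6 Hz.
B is below A, so f_B = 528 − 1.6 = 526.4 Hz.
B–C: Beat frequency = 16/4 = 4 Hz.
C is below B, so f_C = 526.4 − 4 = 522.4 Hz.

522.4 Hz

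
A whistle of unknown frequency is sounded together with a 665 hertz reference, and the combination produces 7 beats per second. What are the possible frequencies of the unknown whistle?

658 Hz or 672 Hz

|f − 665| = 7, so f = 665 ± 7.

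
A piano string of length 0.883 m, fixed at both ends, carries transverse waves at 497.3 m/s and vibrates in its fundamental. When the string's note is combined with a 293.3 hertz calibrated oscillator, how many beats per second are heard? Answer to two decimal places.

11.70 Hz

For a string fixed at both ends, f_n = n·v/(2L) = 1·497.3/(2·0.883) = 281.5968 Hz.
f_beat = |281.5968 − 293.3| = 11.70 Hz.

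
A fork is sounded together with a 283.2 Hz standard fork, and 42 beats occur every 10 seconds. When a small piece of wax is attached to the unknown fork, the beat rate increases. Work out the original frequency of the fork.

Beat frequency = 42/10 = 4.2 Hz.
|f − 283.2| = 4.2, so the fork was at either 279 Hz or 287.4 Hz.
Loading a fork with wax lowers its frequency; the adjustment lowers the fork's frequency.
The beat rate rose, so the adjustment moved the fork further from 283.2 Hz — it was already below the reference.

279 Hz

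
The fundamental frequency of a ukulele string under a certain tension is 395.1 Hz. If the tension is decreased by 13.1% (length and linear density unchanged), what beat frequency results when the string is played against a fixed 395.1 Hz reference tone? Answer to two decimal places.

26.79 Hz

For a string, f ∝ √T, so the new frequency is 395.1·√0.869 = 368.3129 Hz.
f_beat = |368.3129 − 395.1| = 26.79 Hz.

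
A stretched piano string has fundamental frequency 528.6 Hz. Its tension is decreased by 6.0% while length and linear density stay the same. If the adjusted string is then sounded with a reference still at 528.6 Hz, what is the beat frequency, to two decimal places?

For a string, f ∝ √T, so the new frequency is 528.6·√0.940 = 512.4967 Hz.
f_beat = |512.4967 − 528.6| = 16.10 Hz.

16.10 Hz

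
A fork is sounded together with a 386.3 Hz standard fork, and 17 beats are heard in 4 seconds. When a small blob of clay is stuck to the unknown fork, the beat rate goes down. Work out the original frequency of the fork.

390.55 Hz

Beat frequency = 17/4 = 4.25 Hz.
|f − 386.3| = 4.25, so the fork was at either 382.05 Hz or 390.55 Hz.
Adding mass to a fork lowers its frequency; the adjustment lowers the fork's frequency.
The beat rate fell, so the adjustment moved the fork toward 386.3 Hz — it must have started above the reference.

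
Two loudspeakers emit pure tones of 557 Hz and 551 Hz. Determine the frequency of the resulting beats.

Beats arise from superposition of two nearby frequencies; the beat rate is |f₁ − f₂|.
|557 − 551| = 6 Hz.

6 Hz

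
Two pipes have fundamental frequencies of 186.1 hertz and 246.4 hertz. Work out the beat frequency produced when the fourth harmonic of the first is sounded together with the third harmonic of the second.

5.2 Hz

Fourth harmonic of the first: 4·186.1 = 744.4 Hz.
Third harmonic of the second: 3·246.4 = 739.2 Hz.
f_beat = |744.4 − 739.2| = 5.2 Hz.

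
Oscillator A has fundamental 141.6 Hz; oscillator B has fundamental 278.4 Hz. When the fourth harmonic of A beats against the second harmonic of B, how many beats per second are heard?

9.6 Hz

Fourth harmonic of the first: 4·141.6 = 566.4 Hz.
Second harmonic of the second: 2·278.4 = 556.8 Hz.
f_beat = |566.4 − 556.8| = 9.6 Hz.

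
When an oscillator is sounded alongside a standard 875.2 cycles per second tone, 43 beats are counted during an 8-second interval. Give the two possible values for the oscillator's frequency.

869.825 Hz or 880.575 Hz

Beat frequency = 43/8 = 5.375 Hz.
|f − 875.2| = 5.375, so f = 875.2 ± 5.375.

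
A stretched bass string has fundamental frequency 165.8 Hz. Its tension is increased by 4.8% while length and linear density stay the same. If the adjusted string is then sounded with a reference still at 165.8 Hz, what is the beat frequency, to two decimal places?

For a string, f ∝ √T, so the new frequency is 165.8·√1.048 = 169.7326 Hz.
f_beat = |169.7326 − 165.8| = 3.93 Hz.

3.93 Hz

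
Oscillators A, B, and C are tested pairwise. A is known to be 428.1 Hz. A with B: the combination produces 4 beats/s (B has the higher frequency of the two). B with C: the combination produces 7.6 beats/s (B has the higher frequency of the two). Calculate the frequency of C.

B is above A, so f_B = 428.1 + 4 = 432.1 Hz.
C is below B, so f_C = 432.1 − 7.6 = 424.5 Hz.

424.5 Hz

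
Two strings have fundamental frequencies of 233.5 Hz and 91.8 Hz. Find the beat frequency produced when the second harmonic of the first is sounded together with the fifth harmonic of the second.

8.0 Hz

Second harmonic of the first: 2·233.5 = 467.0 Hz.
Fifth harmonic of the second: 5·91.8 = 459.0 Hz.
f_beat = |467.0 − 459.0| = 8.0 Hz.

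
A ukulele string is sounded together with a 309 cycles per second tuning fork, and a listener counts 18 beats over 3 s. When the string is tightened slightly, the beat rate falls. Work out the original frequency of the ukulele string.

303 Hz

Beat frequency = 18/3 = 6 Hz.
|f − 309| = 6, so the ukulele string was at either 303 Hz or 315 Hz.
Increasing tension raises a string's frequency; the adjustment raises the ukulele string's frequency.
The beat rate fell, so the adjustment moved the ukulele string toward 309 Hz — it must have started below the reference.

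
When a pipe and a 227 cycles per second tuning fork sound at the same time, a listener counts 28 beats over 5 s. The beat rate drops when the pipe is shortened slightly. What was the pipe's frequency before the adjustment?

221.4 Hz

Beat frequency = 28/5 = 5.6 Hz.
|f − 227| = 5.6, so the pipe was at either 221.4 Hz or 232.6 Hz.
A shorter pipe has a higher fundamental; the adjustment raises the pipe's frequency.
The beat rate fell, so the adjustment moved the pipe toward 227 Hz — it must have started below the reference.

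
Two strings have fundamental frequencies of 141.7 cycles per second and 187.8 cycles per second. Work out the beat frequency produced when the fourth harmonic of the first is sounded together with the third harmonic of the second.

Fourth harmonic of the first: 4·141.7 = 566.8 Hz.
Third harmonic of the second: 3·187.8 = 563.4 Hz.
f_beat = |566.8 − 563.4| = 3.4 Hz.

3.4 Hz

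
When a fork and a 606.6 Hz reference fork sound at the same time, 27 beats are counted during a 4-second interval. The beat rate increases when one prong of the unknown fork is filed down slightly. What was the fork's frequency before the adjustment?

613.35 Hz

Beat frequency = 27/4 = 6.75 Hz.
|f − 606.6| = 6.75, so the fork was at either 599.85 Hz or 613.35 Hz.
Filing a prong removes mass and raises the fork's frequency; the adjustment raises the fork's frequency.
The beat rate rose, so the adjustment moved the fork further from 606.6 Hz — it was already above the reference.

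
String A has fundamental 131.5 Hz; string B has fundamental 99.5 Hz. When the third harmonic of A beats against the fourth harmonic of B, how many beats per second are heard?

Third harmonic of the first: 3·131.5 = 394.5 Hz.
Fourth harmonic of the second: 4·99.5 = 398.0 Hz.
f_beat = |394.5 − 398.0| = 3.5 Hz.

3.5 Hz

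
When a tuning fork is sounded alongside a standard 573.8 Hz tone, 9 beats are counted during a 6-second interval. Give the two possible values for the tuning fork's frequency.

572.3 Hz or 575.3 Hz

Beat frequency = 9/6 = 1.5 Hz.
|f − 573.8| = 1.5, so f = 573.8 ± 1.5.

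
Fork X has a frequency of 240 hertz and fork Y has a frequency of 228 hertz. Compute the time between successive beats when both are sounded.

0.083 s

f_beat = |240 − 228| = 12 Hz.
Beat period T = 1 / f_beat = 1 / 12 s.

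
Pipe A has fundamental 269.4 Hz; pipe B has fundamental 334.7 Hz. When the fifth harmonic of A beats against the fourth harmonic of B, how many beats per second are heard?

Fifth harmonic of the first: 5·269.4 = 1347.0 Hz.
Fourth harmonic of the second: 4·334.7 = 1338.8 Hz.
f_beat = |1347.0 − 1338.8| = 8.2 Hz.

8.2 Hz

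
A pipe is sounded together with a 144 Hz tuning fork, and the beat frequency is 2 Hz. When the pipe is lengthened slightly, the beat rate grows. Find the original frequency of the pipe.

|f − 144| = 2, so the pipe was at either 142 Hz or 146 Hz.
A longer pipe has a lower fundamental; the adjustment lowers the pipe's frequency.
The beat rate rose, so the adjustment moved the pipe further from 144 Hz — it was already below the reference.

142 Hz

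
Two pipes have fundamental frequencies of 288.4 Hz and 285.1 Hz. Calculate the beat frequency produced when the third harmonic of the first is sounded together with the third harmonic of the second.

Third harmonic of the first: 3·288.4 = 865.2 Hz.
Third harmonic of the second: 3·285.1 = 855.3 Hz.
f_beat = |865.2 − 855.3| = 9.9 Hz.

9.9 Hz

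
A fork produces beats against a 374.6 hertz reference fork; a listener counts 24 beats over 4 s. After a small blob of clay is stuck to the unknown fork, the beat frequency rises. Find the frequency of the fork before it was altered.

Beat frequency = 24/4 = 6 Hz.
|f − 374.6| = 6, so the fork was at either 368.6 Hz or 380.6 Hz.
Adding mass to a fork lowers its frequency; the adjustment lowers the fork's frequency.
The beat rate rose, so the adjustment moved the fork further from 374.6 Hz — it was already below the reference.

368.6 Hz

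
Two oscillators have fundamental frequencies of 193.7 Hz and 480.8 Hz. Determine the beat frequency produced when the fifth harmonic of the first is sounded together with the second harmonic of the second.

Fifth harmonic of the first: 5·193.7 = 968.5 Hz.
Second harmonic of the second: 2·480.8 = 961.6 Hz.
f_beat = |968.5 − 961.6| = 6.9 Hz.

6.9 Hz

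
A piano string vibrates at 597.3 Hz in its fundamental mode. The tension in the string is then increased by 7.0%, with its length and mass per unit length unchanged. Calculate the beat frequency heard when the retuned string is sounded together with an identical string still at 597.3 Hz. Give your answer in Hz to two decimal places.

20.55 Hz

For a string, f ∝ √T, so the new frequency is 597.3·√1.070 = 617.8519 Hz.
f_beat = |617.8519 − 597.3| = 20.55 Hz.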